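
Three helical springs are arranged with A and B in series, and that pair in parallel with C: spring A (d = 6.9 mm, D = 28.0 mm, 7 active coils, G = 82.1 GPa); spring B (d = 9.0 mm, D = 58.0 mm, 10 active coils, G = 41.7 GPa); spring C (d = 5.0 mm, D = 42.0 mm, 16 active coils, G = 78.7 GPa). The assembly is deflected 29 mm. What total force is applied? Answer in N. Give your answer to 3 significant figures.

606 N

k_A = Gd⁴/(8D³N_a) = (82.1×10³)(6.9⁴)/(8·28.0³·7) = 151.38 N/mm
k_B = Gd⁴/(8D³N_a) = (41.7×10³)(9.0⁴)/(8·58.0³·10) = 17.528 N/mm
k_C = Gd⁴/(8D³N_a) = (78.7×10³)(5.0⁴)/(8·42.0³·16) = 5.1868 N/mm
Springs A,B series: k_AB = 1/(1/151.38+1/17.528) = 15.709 N/mm; parallel with C: k_eq = 15.709+5.1868 = 20.896 N/mm
F = k_eq·δ = 20.896·29 = 605.98 N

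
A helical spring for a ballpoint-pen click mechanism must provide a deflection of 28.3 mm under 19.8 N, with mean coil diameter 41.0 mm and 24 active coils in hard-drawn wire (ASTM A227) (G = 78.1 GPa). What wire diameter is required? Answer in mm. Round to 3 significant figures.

3.30 mm

Required rate k = F/δ = 19.8/28.3 = 0.69965 N/mm
d = (8D³N_a·k / G)^(1/4) = (8·41.0³·24·0.69965 / (78.1×10³))^0.25
  = (118.54)^0.25 = 3.2997 mm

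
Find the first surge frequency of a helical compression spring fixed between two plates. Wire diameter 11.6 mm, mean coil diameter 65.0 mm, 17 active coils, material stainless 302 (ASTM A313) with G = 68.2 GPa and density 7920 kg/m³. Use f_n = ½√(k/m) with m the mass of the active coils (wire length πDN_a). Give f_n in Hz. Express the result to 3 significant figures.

53.3 Hz

k = Gd⁴/(8D³N_a) = (68.2×10³)(11.6⁴)/(8·65.0³·17) = 33.063 N/mm = 33063 N/m
Wire length L = πDN_a = π·65.0·17 = 3471.5 mm
m = ρ·(πd²/4)·L = 7920 × 105.68×10⁻⁶ m² × 3.4715 m = 2.9056 kg
f_n = ½√(k/m) = 0.5·√(33063/2.9056) = 0.5·√(11379) = 53.336 Hz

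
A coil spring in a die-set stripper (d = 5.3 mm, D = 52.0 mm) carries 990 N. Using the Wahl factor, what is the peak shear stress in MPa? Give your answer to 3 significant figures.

Spring index C = D/d = 52.0/5.3 = 9.8113
K_W = (4C−1)/(4C−4) + 0.615/C = 38.245/35.245 + 0.0627 = 1.1478
τ₀ = 8FD/(πd³) = 8·990·52.0/(π·5.3³) = 411840/467.71 = 880.54 MPa
τ_max = K·τ₀ = 1.1478 × 880.54 = 1010.7 MPa

1010 MPa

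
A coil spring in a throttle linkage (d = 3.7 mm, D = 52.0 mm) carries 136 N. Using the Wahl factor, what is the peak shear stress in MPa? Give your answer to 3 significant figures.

392 MPa

Spring index C = D/d = 52.0/3.7 = 14.0541
K_W = (4C−1)/(4C−4) + 0.615/C = 55.216/52.216 + 0.0438 = 1.1012
τ₀ = 8FD/(πd³) = 8·136·52.0/(π·3.7³) = 56576/159.13 = 355.53 MPa
τ_max = K·τ₀ = 1.1012 × 355.53 = 391.52 MPa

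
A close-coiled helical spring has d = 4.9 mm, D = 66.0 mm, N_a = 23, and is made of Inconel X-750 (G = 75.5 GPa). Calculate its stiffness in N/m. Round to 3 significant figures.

k = Gd⁴/(8D³N_a) = (75.5×10³ × 4.9⁴) / (8 × 66.0³ × 23)
  = 4.35242e+07 / 5.28993e+07 = 0.82278 N/mm = 822.78 N/m

823 N/m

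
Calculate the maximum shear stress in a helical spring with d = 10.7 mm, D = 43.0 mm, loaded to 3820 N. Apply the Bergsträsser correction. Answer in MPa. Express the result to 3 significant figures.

472 MPa

Spring index C = D/d = 43.0/10.7 = 4.0187
K_B = (4C+2)/(4C−3) = 18.075/13.075 = 1.3824
τ₀ = 8FD/(πd³) = 8·3820·43.0/(π·10.7³) = 1.31408e+06/3848.6 = 341.44 MPa
τ_max = K·τ₀ = 1.3824 × 341.44 = 472.02 MPa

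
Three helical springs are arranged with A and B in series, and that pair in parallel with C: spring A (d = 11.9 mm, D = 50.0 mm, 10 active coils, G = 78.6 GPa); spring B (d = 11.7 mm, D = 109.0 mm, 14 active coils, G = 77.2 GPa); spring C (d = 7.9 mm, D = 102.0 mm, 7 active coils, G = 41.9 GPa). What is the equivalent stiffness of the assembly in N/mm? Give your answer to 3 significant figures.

12.1 N/mm

k_A = Gd⁴/(8D³N_a) = (78.6×10³)(11.9⁴)/(8·50.0³·10) = 157.62 N/mm
k_B = Gd⁴/(8D³N_a) = (77.2×10³)(11.7⁴)/(8·109.0³·14) = 9.9739 N/mm
k_C = Gd⁴/(8D³N_a) = (41.9×10³)(7.9⁴)/(8·102.0³·7) = 2.7462 N/mm
Springs A,B series: k_AB = 1/(1/157.62+1/9.9739) = 9.3803 N/mm; parallel with C: k_eq = 9.3803+2.7462 = 12.127 N/mm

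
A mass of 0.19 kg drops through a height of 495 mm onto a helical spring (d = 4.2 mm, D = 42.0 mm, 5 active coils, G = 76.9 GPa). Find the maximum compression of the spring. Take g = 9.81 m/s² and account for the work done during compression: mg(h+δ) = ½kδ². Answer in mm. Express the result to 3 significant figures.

k = Gd⁴/(8D³N_a) = (76.9×10³)(4.2⁴)/(8·42.0³·5) = 8.0745 N/mm
W = mg = 0.19 × 9.81 = 1.8639 N
½kδ² − Wδ − Wh = 0 → δ = (W + √(W² + 2kWh))/k
δ = (1.8639 + √(3.4741 + 14899.6))/8.0745 = (1.8639 + 122.08)/8.0745 = 15.35 mm

15.3 mm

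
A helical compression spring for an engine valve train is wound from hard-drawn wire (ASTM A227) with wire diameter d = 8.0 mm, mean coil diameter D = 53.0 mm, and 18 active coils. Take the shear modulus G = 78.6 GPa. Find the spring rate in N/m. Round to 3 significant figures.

15000 N/m

k = Gd⁴/(8D³N_a) = (78.6×10³ × 8.0⁴) / (8 × 53.0³ × 18)
  = 3.21946e+08 / 2.14383e+07 = 15.017 N/mm = 15017 N/m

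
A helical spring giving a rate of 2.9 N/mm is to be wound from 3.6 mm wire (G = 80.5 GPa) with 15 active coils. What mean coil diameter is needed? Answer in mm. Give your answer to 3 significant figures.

33.9 mm

D = (Gd⁴/(8N_a·k))^(1/3) = (80.5×10³·3.6⁴/(8·15·2.9))^(1/3)
  = (38853.2)^(1/3) = 33.8695 mm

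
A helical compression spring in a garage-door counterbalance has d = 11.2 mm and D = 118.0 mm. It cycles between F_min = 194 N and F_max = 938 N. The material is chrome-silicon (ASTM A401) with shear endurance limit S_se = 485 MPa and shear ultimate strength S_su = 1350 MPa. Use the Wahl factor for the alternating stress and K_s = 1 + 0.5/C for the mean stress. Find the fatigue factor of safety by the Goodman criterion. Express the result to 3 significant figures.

3.57

C = D/d = 118.0/11.2 = 10.5357; K_W = (4C−1)/(4C−4)+0.615/C = 1.1370; K_s = 1+0.5/C = 1.0475
F_a = (F_max−F_min)/2 = 372 N; F_m = (F_max+F_min)/2 = 566 N
τ_a = K_W·8F_aD/(πd³) = 1.1370 × 79.563 = 90.465 MPa
τ_m = K_s·8F_mD/(πd³) = 1.0475 × 121.06 = 126.8 MPa
Goodman: 1/n_f = τ_a/S_se + τ_m/S_su = 90.465/485 + 126.8/1350 = 0.18653 + 0.09393 = 0.28045
n_f = 1/0.28045 = 3.566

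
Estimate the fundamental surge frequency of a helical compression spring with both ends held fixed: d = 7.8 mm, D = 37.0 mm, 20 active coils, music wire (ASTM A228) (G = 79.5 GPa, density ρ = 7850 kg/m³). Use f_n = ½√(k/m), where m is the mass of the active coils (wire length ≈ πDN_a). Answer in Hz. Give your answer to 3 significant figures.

k = Gd⁴/(8D³N_a) = (79.5×10³)(7.8⁴)/(8·37.0³·20) = 36.31 N/mm = 36310 N/m
Wire length L = πDN_a = π·37.0·20 = 2324.8 mm
m = ρ·(πd²/4)·L = 7850 × 47.784×10⁻⁶ m² × 2.3248 m = 0.87203 kg
f_n = ½√(k/m) = 0.5·√(36310/0.87203) = 0.5·√(41638) = 102.03 Hz

102 Hz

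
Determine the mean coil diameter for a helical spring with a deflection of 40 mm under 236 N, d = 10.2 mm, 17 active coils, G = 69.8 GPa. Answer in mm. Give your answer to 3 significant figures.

98.0 mm

Required rate k = F/δ = 236/40 = 5.9 N/mm
D = (Gd⁴/(8N_a·k))^(1/3) = (69.8×10³·10.2⁴/(8·17·5.9))^(1/3)
  = (941597)^(1/3) = 98.0141 mm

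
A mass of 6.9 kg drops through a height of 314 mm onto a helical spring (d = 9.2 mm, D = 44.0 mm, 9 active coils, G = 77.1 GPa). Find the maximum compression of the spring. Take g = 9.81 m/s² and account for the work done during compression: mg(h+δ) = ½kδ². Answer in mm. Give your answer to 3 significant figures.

k = Gd⁴/(8D³N_a) = (77.1×10³)(9.2⁴)/(8·44.0³·9) = 90.057 N/mm
W = mg = 6.9 × 9.81 = 67.689 N
½kδ² − Wδ − Wh = 0 → δ = (W + √(W² + 2kWh))/k
δ = (67.689 + √(4581.8 + 3.82818e+06))/90.057 = (67.689 + 1957.7)/90.057 = 22.491 mm

22.5 mm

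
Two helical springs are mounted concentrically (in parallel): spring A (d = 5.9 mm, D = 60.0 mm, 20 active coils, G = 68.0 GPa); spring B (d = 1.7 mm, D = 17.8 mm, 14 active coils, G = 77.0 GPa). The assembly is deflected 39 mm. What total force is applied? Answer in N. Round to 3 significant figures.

k_A = Gd⁴/(8D³N_a) = (68.0×10³)(5.9⁴)/(8·60.0³·20) = 2.3842 N/mm
k_B = Gd⁴/(8D³N_a) = (77.0×10³)(1.7⁴)/(8·17.8³·14) = 1.0181 N/mm
Parallel: k_eq = 2.3842 + 1.0181 = 3.4023 N/mm
F = k_eq·δ = 3.4023·39 = 132.69 N

133 N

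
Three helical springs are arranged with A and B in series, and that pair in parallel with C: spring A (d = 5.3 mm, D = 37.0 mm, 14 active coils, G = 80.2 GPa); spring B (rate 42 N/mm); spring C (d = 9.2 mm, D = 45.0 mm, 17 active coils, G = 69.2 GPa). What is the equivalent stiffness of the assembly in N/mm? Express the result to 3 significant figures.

48.8 N/mm

k_A = Gd⁴/(8D³N_a) = (80.2×10³)(5.3⁴)/(8·37.0³·14) = 11.155 N/mm
k_C = Gd⁴/(8D³N_a) = (69.2×10³)(9.2⁴)/(8·45.0³·17) = 40.002 N/mm
Springs A,B series: k_AB = 1/(1/11.155+1/42) = 8.8138 N/mm; parallel with C: k_eq = 8.8138+40.002 = 48.816 N/mm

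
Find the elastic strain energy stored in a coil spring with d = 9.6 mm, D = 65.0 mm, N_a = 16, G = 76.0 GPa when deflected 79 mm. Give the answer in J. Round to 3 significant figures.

k = Gd⁴/(8D³N_a) = (76.0×10³)(9.6⁴)/(8·65.0³·16) = 18.363 N/mm
U = ½kδ² = 0.5 × 18.363 × 79² = 57302 N·mm = 57.302 J

57.3 J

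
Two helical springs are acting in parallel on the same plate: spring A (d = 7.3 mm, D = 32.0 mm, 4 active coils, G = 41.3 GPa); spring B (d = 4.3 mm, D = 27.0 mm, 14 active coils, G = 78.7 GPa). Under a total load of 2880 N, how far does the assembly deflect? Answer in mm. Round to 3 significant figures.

23.2 mm

k_A = Gd⁴/(8D³N_a) = (41.3×10³)(7.3⁴)/(8·32.0³·4) = 111.85 N/mm
k_B = Gd⁴/(8D³N_a) = (78.7×10³)(4.3⁴)/(8·27.0³·14) = 12.205 N/mm
Parallel: k_eq = 111.85 + 12.205 = 124.06 N/mm
δ = F/k_eq = 2880/124.06 = 23.215 mm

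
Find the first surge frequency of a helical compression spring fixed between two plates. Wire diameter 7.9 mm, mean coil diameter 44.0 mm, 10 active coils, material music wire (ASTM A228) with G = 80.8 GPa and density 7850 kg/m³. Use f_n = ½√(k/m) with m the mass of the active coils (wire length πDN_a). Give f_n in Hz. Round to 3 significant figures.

147 Hz

k = Gd⁴/(8D³N_a) = (80.8×10³)(7.9⁴)/(8·44.0³·10) = 46.182 N/mm = 46182 N/m
Wire length L = πDN_a = π·44.0·10 = 1382.3 mm
m = ρ·(πd²/4)·L = 7850 × 49.017×10⁻⁶ m² × 1.3823 m = 0.53188 kg
f_n = ½√(k/m) = 0.5·√(46182/0.53188) = 0.5·√(86827) = 147.33 Hz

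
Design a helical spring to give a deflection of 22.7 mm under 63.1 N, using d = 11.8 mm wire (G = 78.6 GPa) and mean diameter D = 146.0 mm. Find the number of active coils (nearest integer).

22

Required rate k = F/δ = 63.1/22.7 = 2.7797 N/mm
N_a = Gd⁴/(8D³k) = (78.6×10³ × 11.8⁴)/(8 × 146.0³ × 2.7797)
    = 1.52388e+09 / 6.92073e+07 = 22.02 → 22 coils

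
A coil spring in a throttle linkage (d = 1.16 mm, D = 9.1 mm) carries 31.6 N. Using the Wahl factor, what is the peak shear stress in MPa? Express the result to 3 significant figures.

Spring index C = D/d = 9.1/1.16 = 7.8448
K_W = (4C−1)/(4C−4) + 0.615/C = 30.379/27.379 + 0.0784 = 1.1880
τ₀ = 8FD/(πd³) = 8·31.6·9.1/(π·1.16³) = 2300.48/4.9037 = 469.13 MPa
τ_max = K·τ₀ = 1.1880 × 469.13 = 557.31 MPa

557 MPa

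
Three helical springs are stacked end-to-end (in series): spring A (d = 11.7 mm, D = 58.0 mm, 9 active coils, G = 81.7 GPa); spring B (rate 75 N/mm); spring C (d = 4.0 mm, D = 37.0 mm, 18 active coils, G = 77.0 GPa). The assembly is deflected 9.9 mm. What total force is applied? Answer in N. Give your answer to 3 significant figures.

25.2 N

k_A = Gd⁴/(8D³N_a) = (81.7×10³)(11.7⁴)/(8·58.0³·9) = 108.98 N/mm
k_C = Gd⁴/(8D³N_a) = (77.0×10³)(4.0⁴)/(8·37.0³·18) = 2.7025 N/mm
Series: 1/k_eq = 1/108.98 + 1/75 + 1/2.7025 = 0.39254; k_eq = 2.5475 N/mm
F = k_eq·δ = 2.5475·9.9 = 25.22 N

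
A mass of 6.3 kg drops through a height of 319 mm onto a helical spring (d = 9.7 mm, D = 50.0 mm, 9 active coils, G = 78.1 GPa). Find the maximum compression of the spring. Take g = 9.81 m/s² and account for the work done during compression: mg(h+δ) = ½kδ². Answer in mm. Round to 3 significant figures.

23.5 mm

k = Gd⁴/(8D³N_a) = (78.1×10³)(9.7⁴)/(8·50.0³·9) = 76.824 N/mm
W = mg = 6.3 × 9.81 = 61.803 N
½kδ² − Wδ − Wh = 0 → δ = (W + √(W² + 2kWh))/k
δ = (61.803 + √(3819.6 + 3.02918e+06))/76.824 = (61.803 + 1741.6)/76.824 = 23.474 mm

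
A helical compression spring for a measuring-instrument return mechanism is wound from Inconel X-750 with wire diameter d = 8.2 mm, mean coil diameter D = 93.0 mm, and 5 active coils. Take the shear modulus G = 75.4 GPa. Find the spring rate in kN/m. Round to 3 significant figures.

10.6 kN/m

k = Gd⁴/(8D³N_a) = (75.4×10³ × 8.2⁴) / (8 × 93.0³ × 5)
  = 3.409e+08 / 3.21743e+07 = 10.595 N/mm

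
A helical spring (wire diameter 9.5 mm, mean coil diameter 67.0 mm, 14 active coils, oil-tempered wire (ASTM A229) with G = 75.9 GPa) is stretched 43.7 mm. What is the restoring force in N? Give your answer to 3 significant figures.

802 N

k = Gd⁴/(8D³N_a) = (75.9×10³)(9.5⁴)/(8·67.0³·14) = 18.352 N/mm
F = k·δ = 18.352 × 43.7 = 802 N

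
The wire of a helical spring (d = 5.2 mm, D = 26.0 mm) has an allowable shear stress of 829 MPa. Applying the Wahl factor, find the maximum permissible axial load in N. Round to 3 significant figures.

C = D/d = 26.0/5.2 = 5.0000
K_W = (4C−1)/(4C−4) + 0.615/C = 19.000/16.000 + 0.1230 = 1.3105
τ_max = K·8FD/(πd³) → F_max = τ_allow·πd³/(8DK)
F_max = 829·π·5.2³/(8·26.0·1.3105) = 3.662e+05/272.58 = 1343.4 N

1340 N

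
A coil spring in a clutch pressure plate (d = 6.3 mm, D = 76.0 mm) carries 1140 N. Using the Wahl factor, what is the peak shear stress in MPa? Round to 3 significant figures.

987 MPa

Spring index C = D/d = 76.0/6.3 = 12.0635
K_W = (4C−1)/(4C−4) + 0.615/C = 47.254/44.254 + 0.0510 = 1.1188
τ₀ = 8FD/(πd³) = 8·1140·76.0/(π·6.3³) = 693120/785.55 = 882.34 MPa
τ_max = K·τ₀ = 1.1188 × 882.34 = 987.14 MPa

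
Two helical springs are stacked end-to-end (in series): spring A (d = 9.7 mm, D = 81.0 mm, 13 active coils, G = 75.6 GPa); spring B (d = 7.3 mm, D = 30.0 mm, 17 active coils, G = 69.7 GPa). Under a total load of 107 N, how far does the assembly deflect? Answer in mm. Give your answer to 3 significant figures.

10.8 mm

k_A = Gd⁴/(8D³N_a) = (75.6×10³)(9.7⁴)/(8·81.0³·13) = 12.109 N/mm
k_B = Gd⁴/(8D³N_a) = (69.7×10³)(7.3⁴)/(8·30.0³·17) = 53.904 N/mm
Series: 1/k_eq = 1/12.109 + 1/53.904 = 0.10113; k_eq = 9.888 N/mm
δ = F/k_eq = 107/9.888 = 10.821 mm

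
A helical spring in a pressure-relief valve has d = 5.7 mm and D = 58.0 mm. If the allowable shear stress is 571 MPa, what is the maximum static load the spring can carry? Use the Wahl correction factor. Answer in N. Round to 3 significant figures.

627 N

C = D/d = 58.0/5.7 = 10.1754
K_W = (4C−1)/(4C−4) + 0.615/C = 39.702/36.702 + 0.0604 = 1.1422
τ_max = K·8FD/(πd³) → F_max = τ_allow·πd³/(8DK)
F_max = 571·π·5.7³/(8·58.0·1.1422) = 3.3221e+05/529.97 = 626.84 N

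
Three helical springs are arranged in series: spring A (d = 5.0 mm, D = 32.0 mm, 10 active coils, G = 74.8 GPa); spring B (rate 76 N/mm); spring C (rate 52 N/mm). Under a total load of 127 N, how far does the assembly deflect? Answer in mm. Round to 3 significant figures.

11.2 mm

k_A = Gd⁴/(8D³N_a) = (74.8×10³)(5.0⁴)/(8·32.0³·10) = 17.834 N/mm
Series: 1/k_eq = 1/17.834 + 1/76 + 1/52 = 0.088462; k_eq = 11.304 N/mm
δ = F/k_eq = 127/11.304 = 11.235 mm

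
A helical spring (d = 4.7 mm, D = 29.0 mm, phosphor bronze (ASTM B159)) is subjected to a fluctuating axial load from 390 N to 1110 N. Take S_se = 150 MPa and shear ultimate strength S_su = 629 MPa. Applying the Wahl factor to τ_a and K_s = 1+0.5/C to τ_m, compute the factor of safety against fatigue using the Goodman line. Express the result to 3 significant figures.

0.329

C = D/d = 29.0/4.7 = 6.1702; K_W = (4C−1)/(4C−4)+0.615/C = 1.2447; K_s = 1+0.5/C = 1.0810
F_a = (F_max−F_min)/2 = 360 N; F_m = (F_max+F_min)/2 = 750 N
τ_a = K_W·8F_aD/(πd³) = 1.2447 × 256.06 = 318.73 MPa
τ_m = K_s·8F_mD/(πd³) = 1.0810 × 533.46 = 576.69 MPa
Goodman: 1/n_f = τ_a/S_se + τ_m/S_su = 318.73/150 + 576.69/629 = 2.12487 + 0.91684 = 3.0417
n_f = 1/3.0417 = 0.3288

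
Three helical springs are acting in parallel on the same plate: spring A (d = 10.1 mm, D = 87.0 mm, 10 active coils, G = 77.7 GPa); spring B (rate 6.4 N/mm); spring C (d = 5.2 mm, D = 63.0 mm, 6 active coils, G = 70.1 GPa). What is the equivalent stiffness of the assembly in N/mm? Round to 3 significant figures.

k_A = Gd⁴/(8D³N_a) = (77.7×10³)(10.1⁴)/(8·87.0³·10) = 15.348 N/mm
k_C = Gd⁴/(8D³N_a) = (70.1×10³)(5.2⁴)/(8·63.0³·6) = 4.2704 N/mm
Parallel: k_eq = 15.348 + 6.4 + 4.2704 = 26.019 N/mm

26.0 N/mm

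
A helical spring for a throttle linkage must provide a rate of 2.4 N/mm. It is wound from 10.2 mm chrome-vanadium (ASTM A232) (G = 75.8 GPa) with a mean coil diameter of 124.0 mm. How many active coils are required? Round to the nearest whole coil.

N_a = Gd⁴/(8D³k) = (75.8×10³ × 10.2⁴)/(8 × 124.0³ × 2.4)
    = 8.20484e+08 / 3.66072e+07 = 22.41 → 22 coils

22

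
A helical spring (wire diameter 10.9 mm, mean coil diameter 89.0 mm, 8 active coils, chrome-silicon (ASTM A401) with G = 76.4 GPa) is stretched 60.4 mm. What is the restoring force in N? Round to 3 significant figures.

k = Gd⁴/(8D³N_a) = (76.4×10³)(10.9⁴)/(8·89.0³·8) = 23.903 N/mm
F = k·δ = 23.903 × 60.4 = 1443.7 N

1440 N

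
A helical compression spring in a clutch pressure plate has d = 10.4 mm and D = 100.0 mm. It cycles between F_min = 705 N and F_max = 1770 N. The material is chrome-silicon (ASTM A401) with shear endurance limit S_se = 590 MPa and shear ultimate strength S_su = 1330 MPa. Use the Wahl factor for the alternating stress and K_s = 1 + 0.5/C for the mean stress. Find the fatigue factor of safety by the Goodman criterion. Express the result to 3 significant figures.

C = D/d = 100.0/10.4 = 9.6154; K_W = (4C−1)/(4C−4)+0.615/C = 1.1510; K_s = 1+0.5/C = 1.0520
F_a = (F_max−F_min)/2 = 532.5 N; F_m = (F_max+F_min)/2 = 1237.5 N
τ_a = K_W·8F_aD/(πd³) = 1.1510 × 120.55 = 138.75 MPa
τ_m = K_s·8F_mD/(πd³) = 1.0520 × 280.15 = 294.71 MPa
Goodman: 1/n_f = τ_a/S_se + τ_m/S_su = 138.75/590 + 294.71/1330 = 0.23517 + 0.22159 = 0.45676
n_f = 1/0.45676 = 2.189

2.19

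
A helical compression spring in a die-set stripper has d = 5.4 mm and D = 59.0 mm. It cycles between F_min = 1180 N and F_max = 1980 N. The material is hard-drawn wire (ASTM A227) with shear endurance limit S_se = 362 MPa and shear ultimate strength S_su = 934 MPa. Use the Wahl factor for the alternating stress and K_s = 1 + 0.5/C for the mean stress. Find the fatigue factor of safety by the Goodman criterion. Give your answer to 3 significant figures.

C = D/d = 59.0/5.4 = 10.9259; K_W = (4C−1)/(4C−4)+0.615/C = 1.1318; K_s = 1+0.5/C = 1.0458
F_a = (F_max−F_min)/2 = 400 N; F_m = (F_max+F_min)/2 = 1580 N
τ_a = K_W·8F_aD/(πd³) = 1.1318 × 381.65 = 431.98 MPa
τ_m = K_s·8F_mD/(πd³) = 1.0458 × 1507.5 = 1576.5 MPa
Goodman: 1/n_f = τ_a/S_se + τ_m/S_su = 431.98/362 + 1576.5/934 = 1.19330 + 1.68793 = 2.8812
n_f = 1/2.8812 = 0.3471

0.347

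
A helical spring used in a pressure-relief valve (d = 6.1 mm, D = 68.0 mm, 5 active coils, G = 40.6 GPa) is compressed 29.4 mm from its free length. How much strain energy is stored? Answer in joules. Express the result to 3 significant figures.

1.93 J

k = Gd⁴/(8D³N_a) = (40.6×10³)(6.1⁴)/(8·68.0³·5) = 4.4695 N/mm
U = ½kδ² = 0.5 × 4.4695 × 29.4² = 1931.6 N·mm = 1.9316 J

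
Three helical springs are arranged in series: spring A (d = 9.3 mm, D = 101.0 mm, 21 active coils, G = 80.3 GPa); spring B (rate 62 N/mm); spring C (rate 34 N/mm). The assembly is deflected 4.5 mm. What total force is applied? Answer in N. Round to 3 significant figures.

k_A = Gd⁴/(8D³N_a) = (80.3×10³)(9.3⁴)/(8·101.0³·21) = 3.4704 N/mm
Series: 1/k_eq = 1/3.4704 + 1/62 + 1/34 = 0.3337; k_eq = 2.9967 N/mm
F = k_eq·δ = 2.9967·4.5 = 13.485 N

13.5 N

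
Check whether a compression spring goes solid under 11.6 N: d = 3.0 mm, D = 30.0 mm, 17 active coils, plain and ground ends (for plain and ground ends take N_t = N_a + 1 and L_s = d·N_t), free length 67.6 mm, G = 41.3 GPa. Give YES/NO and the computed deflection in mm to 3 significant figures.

NO, δ = 12.7 mm

k = Gd⁴/(8D³N_a) = (41.3×10³)(3.0⁴)/(8·30.0³·17) = 0.91103 N/mm
N_t = 18; L_s = 3.0·18 = 54 mm; δ_solid = L₀ − L_s = 67.6 − 54 = 13.6 mm
δ = F/k = 11.6/0.91103 = 12.733 mm
δ < δ_solid → spring does not go solid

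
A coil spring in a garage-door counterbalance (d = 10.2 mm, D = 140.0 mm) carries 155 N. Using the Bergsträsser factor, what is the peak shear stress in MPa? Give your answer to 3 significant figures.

57.1 MPa

Spring index C = D/d = 140.0/10.2 = 13.7255
K_B = (4C+2)/(4C−3) = 56.902/51.902 = 1.0963
τ₀ = 8FD/(πd³) = 8·155·140.0/(π·10.2³) = 173600/3333.9 = 52.071 MPa
τ_max = K·τ₀ = 1.0963 × 52.071 = 57.088 MPa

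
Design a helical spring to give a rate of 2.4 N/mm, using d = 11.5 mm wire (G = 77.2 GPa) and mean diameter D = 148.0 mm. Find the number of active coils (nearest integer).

22

N_a = Gd⁴/(8D³k) = (77.2×10³ × 11.5⁴)/(8 × 148.0³ × 2.4)
    = 1.35023e+09 / 6.22424e+07 = 21.69 → 22 coils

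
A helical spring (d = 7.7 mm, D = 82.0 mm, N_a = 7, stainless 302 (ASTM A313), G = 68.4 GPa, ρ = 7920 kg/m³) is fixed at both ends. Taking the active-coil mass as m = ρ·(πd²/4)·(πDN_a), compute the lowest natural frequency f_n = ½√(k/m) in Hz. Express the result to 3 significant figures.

k = Gd⁴/(8D³N_a) = (68.4×10³)(7.7⁴)/(8·82.0³·7) = 7.7873 N/mm = 7787.3 N/m
Wire length L = πDN_a = π·82.0·7 = 1803.3 mm
m = ρ·(πd²/4)·L = 7920 × 46.566×10⁻⁶ m² × 1.8033 m = 0.66506 kg
f_n = ½√(k/m) = 0.5·√(7787.3/0.66506) = 0.5·√(11709) = 54.105 Hz

54.1 Hz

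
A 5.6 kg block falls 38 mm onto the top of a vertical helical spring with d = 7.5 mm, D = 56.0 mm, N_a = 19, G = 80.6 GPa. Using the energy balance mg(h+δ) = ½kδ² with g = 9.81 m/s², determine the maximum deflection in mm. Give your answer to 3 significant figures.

k = Gd⁴/(8D³N_a) = (80.6×10³)(7.5⁴)/(8·56.0³·19) = 9.5537 N/mm
W = mg = 5.6 × 9.81 = 54.936 N
½kδ² − Wδ − Wh = 0 → δ = (W + √(W² + 2kWh))/k
δ = (54.936 + √(3018 + 39888.1))/9.5537 = (54.936 + 207.14)/9.5537 = 27.432 mm

27.4 mm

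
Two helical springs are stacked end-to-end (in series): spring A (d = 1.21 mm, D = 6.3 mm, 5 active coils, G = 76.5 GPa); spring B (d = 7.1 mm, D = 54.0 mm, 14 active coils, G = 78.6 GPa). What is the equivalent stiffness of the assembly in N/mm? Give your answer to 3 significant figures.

k_A = Gd⁴/(8D³N_a) = (76.5×10³)(1.21⁴)/(8·6.3³·5) = 16.395 N/mm
k_B = Gd⁴/(8D³N_a) = (78.6×10³)(7.1⁴)/(8·54.0³·14) = 11.325 N/mm
Series: 1/k_eq = 1/16.395 + 1/11.325 = 0.14929; k_eq = 6.6984 N/mm

6.70 N/mm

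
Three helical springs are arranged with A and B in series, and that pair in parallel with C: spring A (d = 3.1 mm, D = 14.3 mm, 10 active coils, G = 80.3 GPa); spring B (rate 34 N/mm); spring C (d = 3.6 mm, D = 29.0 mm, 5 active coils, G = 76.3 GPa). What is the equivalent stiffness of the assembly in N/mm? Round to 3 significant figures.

k_A = Gd⁴/(8D³N_a) = (80.3×10³)(3.1⁴)/(8·14.3³·10) = 31.7 N/mm
k_C = Gd⁴/(8D³N_a) = (76.3×10³)(3.6⁴)/(8·29.0³·5) = 13.137 N/mm
Springs A,B series: k_AB = 1/(1/31.7+1/34) = 16.405 N/mm; parallel with C: k_eq = 16.405+13.137 = 29.541 N/mm

29.5 N/mm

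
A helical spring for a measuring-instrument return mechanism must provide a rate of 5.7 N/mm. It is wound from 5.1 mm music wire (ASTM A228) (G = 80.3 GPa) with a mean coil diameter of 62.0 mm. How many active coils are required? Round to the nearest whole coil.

5

N_a = Gd⁴/(8D³k) = (80.3×10³ × 5.1⁴)/(8 × 62.0³ × 5.7)
    = 5.43246e+07 / 1.08678e+07 = 4.999 → 5 coils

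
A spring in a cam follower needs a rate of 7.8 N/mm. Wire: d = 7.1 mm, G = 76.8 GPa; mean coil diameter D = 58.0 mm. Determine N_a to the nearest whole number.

N_a = Gd⁴/(8D³k) = (76.8×10³ × 7.1⁴)/(8 × 58.0³ × 7.8)
    = 1.95162e+08 / 1.2175e+07 = 16.03 → 16 coils

16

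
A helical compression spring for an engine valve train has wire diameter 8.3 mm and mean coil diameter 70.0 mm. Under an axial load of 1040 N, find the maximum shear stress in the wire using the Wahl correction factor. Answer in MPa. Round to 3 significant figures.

Spring index C = D/d = 70.0/8.3 = 8.4337
K_W = (4C−1)/(4C−4) + 0.615/C = 32.735/29.735 + 0.0729 = 1.1738
τ₀ = 8FD/(πd³) = 8·1040·70.0/(π·8.3³) = 582400/1796.3 = 324.22 MPa
τ_max = K·τ₀ = 1.1738 × 324.22 = 380.57 MPa

381 MPa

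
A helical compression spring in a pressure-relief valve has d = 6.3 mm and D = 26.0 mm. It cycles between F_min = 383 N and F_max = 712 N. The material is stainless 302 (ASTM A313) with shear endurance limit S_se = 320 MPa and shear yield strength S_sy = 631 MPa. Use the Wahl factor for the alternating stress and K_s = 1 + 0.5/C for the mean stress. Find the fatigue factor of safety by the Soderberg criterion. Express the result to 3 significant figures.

2.24

C = D/d = 26.0/6.3 = 4.1270; K_W = (4C−1)/(4C−4)+0.615/C = 1.3889; K_s = 1+0.5/C = 1.1212
F_a = (F_max−F_min)/2 = 164.5 N; F_m = (F_max+F_min)/2 = 547.5 N
τ_a = K_W·8F_aD/(πd³) = 1.3889 × 43.557 = 60.495 MPa
τ_m = K_s·8F_mD/(πd³) = 1.1212 × 144.97 = 162.53 MPa
Soderberg: 1/n_f = τ_a/S_se + τ_m/S_sy = 60.495/320 + 162.53/631 = 0.18905 + 0.25758 = 0.44663
n_f = 1/0.44663 = 2.239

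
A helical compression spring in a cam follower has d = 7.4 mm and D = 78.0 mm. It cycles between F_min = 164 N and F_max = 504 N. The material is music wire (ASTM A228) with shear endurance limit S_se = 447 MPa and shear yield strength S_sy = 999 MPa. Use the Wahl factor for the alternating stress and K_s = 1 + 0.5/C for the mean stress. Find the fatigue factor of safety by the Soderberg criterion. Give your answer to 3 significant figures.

C = D/d = 78.0/7.4 = 10.5405; K_W = (4C−1)/(4C−4)+0.615/C = 1.1370; K_s = 1+0.5/C = 1.0474
F_a = (F_max−F_min)/2 = 170 N; F_m = (F_max+F_min)/2 = 334 N
τ_a = K_W·8F_aD/(πd³) = 1.1370 × 83.328 = 94.74 MPa
τ_m = K_s·8F_mD/(πd³) = 1.0474 × 163.71 = 171.48 MPa
Soderberg: 1/n_f = τ_a/S_se + τ_m/S_sy = 94.74/447 + 171.48/999 = 0.21195 + 0.17165 = 0.3836
n_f = 1/0.3836 = 2.607

2.61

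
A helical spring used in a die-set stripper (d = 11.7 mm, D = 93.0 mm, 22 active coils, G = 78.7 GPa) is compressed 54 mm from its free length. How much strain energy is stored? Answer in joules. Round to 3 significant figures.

k = Gd⁴/(8D³N_a) = (78.7×10³)(11.7⁴)/(8·93.0³·22) = 10.417 N/mm
U = ½kδ² = 0.5 × 10.417 × 54² = 15188 N·mm = 15.188 J

15.2 J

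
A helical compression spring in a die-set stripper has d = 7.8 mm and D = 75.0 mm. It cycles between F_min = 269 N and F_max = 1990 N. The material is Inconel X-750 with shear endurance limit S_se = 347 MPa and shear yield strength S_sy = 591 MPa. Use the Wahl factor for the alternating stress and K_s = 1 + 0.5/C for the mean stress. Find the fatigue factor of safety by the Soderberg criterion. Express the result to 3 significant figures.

0.511

C = D/d = 75.0/7.8 = 9.6154; K_W = (4C−1)/(4C−4)+0.615/C = 1.1510; K_s = 1+0.5/C = 1.0520
F_a = (F_max−F_min)/2 = 860.5 N; F_m = (F_max+F_min)/2 = 1129.5 N
τ_a = K_W·8F_aD/(πd³) = 1.1510 × 346.31 = 398.61 MPa
τ_m = K_s·8F_mD/(πd³) = 1.0520 × 454.57 = 478.21 MPa
Soderberg: 1/n_f = τ_a/S_se + τ_m/S_sy = 398.61/347 + 478.21/591 = 1.14873 + 0.80916 = 1.9579
n_f = 1/1.9579 = 0.5108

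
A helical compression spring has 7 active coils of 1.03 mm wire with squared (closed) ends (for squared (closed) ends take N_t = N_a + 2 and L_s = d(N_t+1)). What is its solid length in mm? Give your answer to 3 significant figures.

10.3 mm

squared (closed) ends: N_t = N_a + 2 = 7 + 2 = 9
L_s = d·(N_t+1) = 1.03 × 10 = 10.3 mm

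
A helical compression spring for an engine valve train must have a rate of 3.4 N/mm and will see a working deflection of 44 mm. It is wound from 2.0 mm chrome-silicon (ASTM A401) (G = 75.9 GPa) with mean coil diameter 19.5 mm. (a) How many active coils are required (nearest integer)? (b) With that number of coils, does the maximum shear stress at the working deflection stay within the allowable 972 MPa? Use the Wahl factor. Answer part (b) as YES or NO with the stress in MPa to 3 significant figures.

(a) 6 coils; (b) NO, τ_max = 1070 MPa

N_a = Gd⁴/(8D³k) = (75.9×10³)(2.0⁴)/(8·19.5³·3.4) = 6.021 → N_a = 6
Actual rate k = Gd⁴/(8D³·6) = 3.4121 N/mm
Working load F = kδ = 3.4121·44 = 150.13 N
C = 19.5/2.0 = 9.7500; K_W = (4C−1)/(4C−4)+0.615/C = 1.1488
τ_max = K_W·8FD/(πd³) = 1.1488·931.87 = 1070.5 MPa
τ_max > 972 MPa → exceeds allowable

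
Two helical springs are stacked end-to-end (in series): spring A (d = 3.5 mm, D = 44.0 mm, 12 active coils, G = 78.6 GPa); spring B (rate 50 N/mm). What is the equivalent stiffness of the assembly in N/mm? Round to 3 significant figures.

1.40 N/mm

k_A = Gd⁴/(8D³N_a) = (78.6×10³)(3.5⁴)/(8·44.0³·12) = 1.4423 N/mm
Series: 1/k_eq = 1/1.4423 + 1/50 = 0.71332; k_eq = 1.4019 N/mm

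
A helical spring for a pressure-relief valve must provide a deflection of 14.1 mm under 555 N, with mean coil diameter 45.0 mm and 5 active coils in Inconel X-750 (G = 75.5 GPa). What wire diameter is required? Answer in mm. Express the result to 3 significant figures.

Required rate k = F/δ = 555/14.1 = 39.362 N/mm
d = (8D³N_a·k / G)^(1/4) = (8·45.0³·5·39.362 / (75.5×10³))^0.25
  = (1900.3)^0.25 = 6.6025 mm

6.60 mm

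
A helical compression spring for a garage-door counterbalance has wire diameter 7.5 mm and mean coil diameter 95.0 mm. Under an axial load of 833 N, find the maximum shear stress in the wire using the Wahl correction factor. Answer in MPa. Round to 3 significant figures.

532 MPa

Spring index C = D/d = 95.0/7.5 = 12.6667
K_W = (4C−1)/(4C−4) + 0.615/C = 49.667/46.667 + 0.0486 = 1.1128
τ₀ = 8FD/(πd³) = 8·833·95.0/(π·7.5³) = 633080/1325.4 = 477.67 MPa
τ_max = K·τ₀ = 1.1128 × 477.67 = 531.57 MPa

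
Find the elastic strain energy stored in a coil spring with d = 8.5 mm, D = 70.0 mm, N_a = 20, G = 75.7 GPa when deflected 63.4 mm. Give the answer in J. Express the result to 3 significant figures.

14.5 J

k = Gd⁴/(8D³N_a) = (75.7×10³)(8.5⁴)/(8·70.0³·20) = 7.2004 N/mm
U = ½kδ² = 0.5 × 7.2004 × 63.4² = 14471 N·mm = 14.471 J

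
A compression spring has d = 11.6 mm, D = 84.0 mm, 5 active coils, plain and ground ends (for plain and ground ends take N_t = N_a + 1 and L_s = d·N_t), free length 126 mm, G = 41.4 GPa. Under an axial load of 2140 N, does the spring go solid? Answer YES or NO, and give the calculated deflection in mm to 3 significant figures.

k = Gd⁴/(8D³N_a) = (41.4×10³)(11.6⁴)/(8·84.0³·5) = 31.618 N/mm
N_t = 6; L_s = 11.6·6 = 69.6 mm; δ_solid = L₀ − L_s = 126 − 69.6 = 56.4 mm
δ = F/k = 2140/31.618 = 67.683 mm
δ ≥ δ_solid → spring goes solid

YES, δ = 67.7 mm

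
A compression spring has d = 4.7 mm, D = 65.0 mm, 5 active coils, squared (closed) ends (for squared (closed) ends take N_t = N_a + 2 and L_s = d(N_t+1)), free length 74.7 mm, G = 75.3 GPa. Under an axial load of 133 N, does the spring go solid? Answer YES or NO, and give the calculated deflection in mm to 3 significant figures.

YES, δ = 39.8 mm

k = Gd⁴/(8D³N_a) = (75.3×10³)(4.7⁴)/(8·65.0³·5) = 3.3449 N/mm
N_t = 7; L_s = 4.7·8 = 37.6 mm; δ_solid = L₀ − L_s = 74.7 − 37.6 = 37.1 mm
δ = F/k = 133/3.3449 = 39.762 mm
δ ≥ δ_solid → spring goes solid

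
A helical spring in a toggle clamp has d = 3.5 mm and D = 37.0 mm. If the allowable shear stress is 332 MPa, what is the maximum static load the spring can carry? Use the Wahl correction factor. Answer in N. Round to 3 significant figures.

C = D/d = 37.0/3.5 = 10.5714
K_W = (4C−1)/(4C−4) + 0.615/C = 41.286/38.286 + 0.0582 = 1.1365
τ_max = K·8FD/(πd³) → F_max = τ_allow·πd³/(8DK)
F_max = 332·π·3.5³/(8·37.0·1.1365) = 44719/336.41 = 132.93 N

133 N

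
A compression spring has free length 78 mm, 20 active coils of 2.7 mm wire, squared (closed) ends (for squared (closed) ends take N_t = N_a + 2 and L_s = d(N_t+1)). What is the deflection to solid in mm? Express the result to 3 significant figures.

15.9 mm

N_t = 22; L_s = 2.7·23 = 62.1 mm
δ_solid = L₀ − L_s = 78 − 62.1 = 15.9 mm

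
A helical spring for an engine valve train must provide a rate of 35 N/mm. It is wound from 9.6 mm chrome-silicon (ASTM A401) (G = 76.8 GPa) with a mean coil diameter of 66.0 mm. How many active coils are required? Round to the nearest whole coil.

N_a = Gd⁴/(8D³k) = (76.8×10³ × 9.6⁴)/(8 × 66.0³ × 35)
    = 6.52298e+08 / 8.04989e+07 = 8.103 → 8 coils

8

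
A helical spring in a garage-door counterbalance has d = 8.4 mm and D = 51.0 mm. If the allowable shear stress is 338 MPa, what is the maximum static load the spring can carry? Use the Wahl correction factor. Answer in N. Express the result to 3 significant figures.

C = D/d = 51.0/8.4 = 6.0714
K_W = (4C−1)/(4C−4) + 0.615/C = 23.286/20.286 + 0.1013 = 1.2492
τ_max = K·8FD/(πd³) → F_max = τ_allow·πd³/(8DK)
F_max = 338·π·8.4³/(8·51.0·1.2492) = 6.2937e+05/509.67 = 1234.9 N

1230 N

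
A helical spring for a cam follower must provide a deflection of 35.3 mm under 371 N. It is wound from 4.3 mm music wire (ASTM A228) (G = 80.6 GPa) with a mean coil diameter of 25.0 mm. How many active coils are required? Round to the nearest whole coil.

Required rate k = F/δ = 371/35.3 = 10.51 N/mm
N_a = Gd⁴/(8D³k) = (80.6×10³ × 4.3⁴)/(8 × 25.0³ × 10.51)
    = 2.75555e+07 / 1.31374e+06 = 20.97 → 21 coils

21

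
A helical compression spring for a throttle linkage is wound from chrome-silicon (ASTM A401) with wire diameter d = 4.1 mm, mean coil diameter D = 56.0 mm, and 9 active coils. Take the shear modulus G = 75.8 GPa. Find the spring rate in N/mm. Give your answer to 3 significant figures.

1.69 N/mm

k = Gd⁴/(8D³N_a) = (75.8×10³ × 4.1⁴) / (8 × 56.0³ × 9)
  = 2.14193e+07 / 1.26444e+07 = 1.694 N/mm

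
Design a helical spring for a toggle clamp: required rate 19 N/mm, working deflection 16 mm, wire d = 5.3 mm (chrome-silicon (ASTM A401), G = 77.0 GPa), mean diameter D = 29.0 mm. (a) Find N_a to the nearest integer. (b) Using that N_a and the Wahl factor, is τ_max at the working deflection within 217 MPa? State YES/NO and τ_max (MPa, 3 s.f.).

N_a = Gd⁴/(8D³k) = (77.0×10³)(5.3⁴)/(8·29.0³·19) = 16.39 → N_a = 16
Actual rate k = Gd⁴/(8D³·16) = 19.462 N/mm
Working load F = kδ = 19.462·16 = 311.39 N
C = 29.0/5.3 = 5.4717; K_W = (4C−1)/(4C−4)+0.615/C = 1.2801
τ_max = K_W·8FD/(πd³) = 1.2801·154.46 = 197.73 MPa
τ_max ≤ 217 MPa → acceptable

(a) 16 coils; (b) YES, τ_max = 198 MPa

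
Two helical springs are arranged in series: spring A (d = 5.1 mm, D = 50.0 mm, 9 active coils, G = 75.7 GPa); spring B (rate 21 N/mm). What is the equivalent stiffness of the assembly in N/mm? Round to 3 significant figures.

k_A = Gd⁴/(8D³N_a) = (75.7×10³)(5.1⁴)/(8·50.0³·9) = 5.6903 N/mm
Series: 1/k_eq = 1/5.6903 + 1/21 = 0.22336; k_eq = 4.4771 N/mm

4.48 N/mm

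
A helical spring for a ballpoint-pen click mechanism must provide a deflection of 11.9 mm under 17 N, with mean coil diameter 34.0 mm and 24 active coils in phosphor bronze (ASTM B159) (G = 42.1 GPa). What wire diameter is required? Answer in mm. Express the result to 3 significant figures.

4.00 mm

Required rate k = F/δ = 17/11.9 = 1.4286 N/mm
d = (8D³N_a·k / G)^(1/4) = (8·34.0³·24·1.4286 / (42.1×10³))^0.25
  = (256.07)^0.25 = 4.0003 mm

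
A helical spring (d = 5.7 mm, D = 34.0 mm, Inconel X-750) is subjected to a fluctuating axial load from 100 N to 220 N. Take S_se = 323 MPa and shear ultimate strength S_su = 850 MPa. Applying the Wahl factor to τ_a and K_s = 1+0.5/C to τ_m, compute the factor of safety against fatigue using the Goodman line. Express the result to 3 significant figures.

C = D/d = 34.0/5.7 = 5.9649; K_W = (4C−1)/(4C−4)+0.615/C = 1.2542; K_s = 1+0.5/C = 1.0838
F_a = (F_max−F_min)/2 = 60 N; F_m = (F_max+F_min)/2 = 160 N
τ_a = K_W·8F_aD/(πd³) = 1.2542 × 28.051 = 35.18 MPa
τ_m = K_s·8F_mD/(πd³) = 1.0838 × 74.802 = 81.072 MPa
Goodman: 1/n_f = τ_a/S_se + τ_m/S_su = 35.18/323 + 81.072/850 = 0.10892 + 0.09538 = 0.2043
n_f = 1/0.2043 = 4.895

4.89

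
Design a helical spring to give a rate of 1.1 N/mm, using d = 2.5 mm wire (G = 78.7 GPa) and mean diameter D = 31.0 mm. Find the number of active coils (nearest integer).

N_a = Gd⁴/(8D³k) = (78.7×10³ × 2.5⁴)/(8 × 31.0³ × 1.1)
    = 3.07422e+06 / 262161 = 11.73 → 12 coils

12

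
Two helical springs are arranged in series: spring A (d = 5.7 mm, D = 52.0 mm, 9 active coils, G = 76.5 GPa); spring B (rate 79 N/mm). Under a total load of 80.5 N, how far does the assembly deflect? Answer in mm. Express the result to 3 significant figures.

k_A = Gd⁴/(8D³N_a) = (76.5×10³)(5.7⁴)/(8·52.0³·9) = 7.9766 N/mm
Series: 1/k_eq = 1/7.9766 + 1/79 = 0.13802; k_eq = 7.2451 N/mm
δ = F/k_eq = 80.5/7.2451 = 11.111 mm

11.1 mm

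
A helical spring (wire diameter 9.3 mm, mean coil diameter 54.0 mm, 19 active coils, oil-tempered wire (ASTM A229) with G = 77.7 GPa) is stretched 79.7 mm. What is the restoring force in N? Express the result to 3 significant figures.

k = Gd⁴/(8D³N_a) = (77.7×10³)(9.3⁴)/(8·54.0³·19) = 24.284 N/mm
F = k·δ = 24.284 × 79.7 = 1935.5 N

1940 N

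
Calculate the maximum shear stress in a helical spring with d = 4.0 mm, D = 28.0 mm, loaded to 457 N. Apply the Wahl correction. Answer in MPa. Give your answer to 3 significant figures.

618 MPa

Spring index C = D/d = 28.0/4.0 = 7.0000
K_W = (4C−1)/(4C−4) + 0.615/C = 27.000/24.000 + 0.0879 = 1.2129
τ₀ = 8FD/(πd³) = 8·457·28.0/(π·4.0³) = 102368/201.06 = 509.14 MPa
τ_max = K·τ₀ = 1.2129 × 509.14 = 617.51 MPa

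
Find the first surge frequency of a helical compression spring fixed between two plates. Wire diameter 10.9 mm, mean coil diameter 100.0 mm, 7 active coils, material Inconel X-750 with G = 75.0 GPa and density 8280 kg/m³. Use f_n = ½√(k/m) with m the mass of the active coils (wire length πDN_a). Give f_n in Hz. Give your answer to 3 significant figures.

k = Gd⁴/(8D³N_a) = (75.0×10³)(10.9⁴)/(8·100.0³·7) = 18.905 N/mm = 18905 N/m
Wire length L = πDN_a = π·100.0·7 = 2199.1 mm
m = ρ·(πd²/4)·L = 8280 × 93.313×10⁻⁶ m² × 2.1991 m = 1.6991 kg
f_n = ½√(k/m) = 0.5·√(18905/1.6991) = 0.5·√(11126) = 52.741 Hz

52.7 Hz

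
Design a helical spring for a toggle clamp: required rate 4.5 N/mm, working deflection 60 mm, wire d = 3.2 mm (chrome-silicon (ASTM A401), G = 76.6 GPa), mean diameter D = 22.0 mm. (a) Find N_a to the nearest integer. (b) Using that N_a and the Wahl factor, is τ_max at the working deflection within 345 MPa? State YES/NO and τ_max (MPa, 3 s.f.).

N_a = Gd⁴/(8D³k) = (76.6×10³)(3.2⁴)/(8·22.0³·4.5) = 20.95 → N_a = 21
Actual rate k = Gd⁴/(8D³·21) = 4.4901 N/mm
Working load F = kδ = 4.4901·60 = 269.4 N
C = 22.0/3.2 = 6.8750; K_W = (4C−1)/(4C−4)+0.615/C = 1.2171
τ_max = K_W·8FD/(πd³) = 1.2171·460.59 = 560.59 MPa
τ_max > 345 MPa → exceeds allowable

(a) 21 coils; (b) NO, τ_max = 561 MPa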